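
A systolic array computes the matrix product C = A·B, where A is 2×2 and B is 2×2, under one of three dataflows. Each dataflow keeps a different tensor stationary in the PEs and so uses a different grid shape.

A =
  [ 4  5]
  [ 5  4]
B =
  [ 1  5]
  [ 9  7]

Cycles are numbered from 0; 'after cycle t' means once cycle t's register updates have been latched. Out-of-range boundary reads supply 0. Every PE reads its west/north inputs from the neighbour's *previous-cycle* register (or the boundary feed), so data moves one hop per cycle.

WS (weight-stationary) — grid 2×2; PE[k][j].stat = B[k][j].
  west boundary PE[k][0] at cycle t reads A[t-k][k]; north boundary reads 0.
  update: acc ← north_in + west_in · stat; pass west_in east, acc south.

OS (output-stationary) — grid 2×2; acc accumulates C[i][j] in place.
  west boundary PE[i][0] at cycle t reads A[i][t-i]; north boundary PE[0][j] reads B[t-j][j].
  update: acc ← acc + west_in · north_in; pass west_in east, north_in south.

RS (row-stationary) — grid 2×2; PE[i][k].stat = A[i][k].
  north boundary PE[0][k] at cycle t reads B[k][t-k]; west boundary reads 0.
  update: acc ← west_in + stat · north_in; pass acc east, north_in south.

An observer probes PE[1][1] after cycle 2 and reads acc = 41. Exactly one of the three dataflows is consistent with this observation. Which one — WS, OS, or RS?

dataflow = RS

WS [2×2] PE[1][1] across cycles:
  c0 r1c1: 0 / 0 / 0
  c1 r1c1: 0 / 0 / 0
  c2 r1c1: 55 / 5 / 55
OS [2×2] PE[1][1] across cycles:
  c0 r1c1: 0 / 0 / 0
  c1 r1c1: 0 / 0 / 0
  c2 r1c1: 25 / 5 / 5
RS [2×2] PE[1][1] across cycles:
  c0 r1c1: 0 / 0 / 0
  c1 r1c1: 0 / 0 / 0
  c2 r1c1: 41 / 41 / 9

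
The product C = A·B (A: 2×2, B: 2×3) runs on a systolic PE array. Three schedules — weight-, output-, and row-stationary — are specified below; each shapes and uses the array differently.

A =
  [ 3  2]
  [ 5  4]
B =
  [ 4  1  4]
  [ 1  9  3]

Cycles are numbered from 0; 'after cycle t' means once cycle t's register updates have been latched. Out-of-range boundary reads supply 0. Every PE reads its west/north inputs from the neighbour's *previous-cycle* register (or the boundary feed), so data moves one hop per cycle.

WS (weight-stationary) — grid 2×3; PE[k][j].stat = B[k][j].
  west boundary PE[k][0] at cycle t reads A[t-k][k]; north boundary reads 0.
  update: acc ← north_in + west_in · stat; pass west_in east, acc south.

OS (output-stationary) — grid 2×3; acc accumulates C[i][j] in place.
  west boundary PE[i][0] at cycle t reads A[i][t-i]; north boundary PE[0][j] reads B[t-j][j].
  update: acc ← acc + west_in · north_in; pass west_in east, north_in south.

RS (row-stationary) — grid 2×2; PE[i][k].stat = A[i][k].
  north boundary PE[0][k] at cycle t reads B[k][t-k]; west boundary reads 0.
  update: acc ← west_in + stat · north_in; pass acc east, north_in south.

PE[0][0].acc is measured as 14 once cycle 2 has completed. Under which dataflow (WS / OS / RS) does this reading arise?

dataflow = OS

Under WS (2×3), PE[0][0]:
  c0 r0c0: 12 / 3 / 12
  c1 r0c0: 20 / 5 / 20
  c2 r0c0: 0 / 0 / 0
Under OS (2×3), PE[0][0]:
  c0 r0c0: 12 / 3 / 4
  c1 r0c0: 14 / 2 / 1
  c2 r0c0: 14 / 0 / 0
Under RS (2×2), PE[0][0]:
  c0 r0c0: 12 / 12 / 4
  c1 r0c0: 3 / 3 / 1
  c2 r0c0: 12 / 12 / 4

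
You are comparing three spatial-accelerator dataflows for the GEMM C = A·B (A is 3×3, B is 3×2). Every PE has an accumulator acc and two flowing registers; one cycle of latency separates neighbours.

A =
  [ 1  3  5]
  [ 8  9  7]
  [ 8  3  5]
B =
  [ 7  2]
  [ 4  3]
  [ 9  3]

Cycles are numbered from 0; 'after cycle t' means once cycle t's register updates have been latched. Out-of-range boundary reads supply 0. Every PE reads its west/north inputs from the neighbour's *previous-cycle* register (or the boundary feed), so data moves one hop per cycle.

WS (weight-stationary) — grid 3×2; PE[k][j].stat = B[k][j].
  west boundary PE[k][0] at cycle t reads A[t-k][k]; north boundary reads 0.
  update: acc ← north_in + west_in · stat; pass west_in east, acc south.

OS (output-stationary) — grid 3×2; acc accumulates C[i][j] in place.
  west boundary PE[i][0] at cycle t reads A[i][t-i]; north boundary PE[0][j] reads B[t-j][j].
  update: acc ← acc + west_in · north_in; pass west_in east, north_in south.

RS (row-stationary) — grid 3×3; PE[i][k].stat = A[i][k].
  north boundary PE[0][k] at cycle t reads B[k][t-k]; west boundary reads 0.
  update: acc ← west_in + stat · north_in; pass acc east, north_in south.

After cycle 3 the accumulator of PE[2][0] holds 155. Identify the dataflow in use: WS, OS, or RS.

WS [3×2] PE[2][0] across cycles:
  step 0 · PE2,0: acc=0; fwd→0 fwd↓0
  step 1 · PE2,0: acc=0; fwd→0 fwd↓0
  step 2 · PE2,0: acc=64; fwd→5 fwd↓64
  step 3 · PE2,0: acc=155; fwd→7 fwd↓155
OS [3×2] PE[2][0] across cycles:
  step 0 · PE2,0: acc=0; fwd→0 fwd↓0
  step 1 · PE2,0: acc=0; fwd→0 fwd↓0
  step 2 · PE2,0: acc=56; fwd→8 fwd↓7
  step 3 · PE2,0: acc=68; fwd→3 fwd↓4
RS [3×3] PE[2][0] across cycles:
  step 0 · PE2,0: acc=0; fwd→0 fwd↓0
  step 1 · PE2,0: acc=0; fwd→0 fwd↓0
  step 2 · PE2,0: acc=56; fwd→56 fwd↓7
  step 3 · PE2,0: acc=16; fwd→16 fwd↓2

dataflow = WS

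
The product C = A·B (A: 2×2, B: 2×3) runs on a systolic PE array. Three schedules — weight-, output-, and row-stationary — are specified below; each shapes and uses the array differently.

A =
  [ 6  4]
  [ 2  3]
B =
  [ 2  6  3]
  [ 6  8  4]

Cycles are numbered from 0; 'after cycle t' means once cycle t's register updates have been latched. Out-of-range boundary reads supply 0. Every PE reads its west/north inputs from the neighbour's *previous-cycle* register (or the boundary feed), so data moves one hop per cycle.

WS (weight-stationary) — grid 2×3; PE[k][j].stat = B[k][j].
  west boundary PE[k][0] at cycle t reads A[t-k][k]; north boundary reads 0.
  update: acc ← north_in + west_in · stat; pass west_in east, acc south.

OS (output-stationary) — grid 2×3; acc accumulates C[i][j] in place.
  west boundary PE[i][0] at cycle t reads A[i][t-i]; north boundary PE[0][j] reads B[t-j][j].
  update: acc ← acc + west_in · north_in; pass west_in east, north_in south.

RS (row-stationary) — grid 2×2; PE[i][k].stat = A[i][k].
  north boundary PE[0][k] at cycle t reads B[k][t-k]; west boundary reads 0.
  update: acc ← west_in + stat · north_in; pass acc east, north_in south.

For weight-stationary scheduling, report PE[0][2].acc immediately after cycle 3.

WS (2×3). Following PE[0][2] plus its west/north inputs:
  cycle 0: PE[0][1] → acc 0, east 0, south 0
  cycle 0: PE[0][2] → acc 0, east 0, south 0
  cycle 1: PE[0][1] → acc 36, east 6, south 36
  cycle 1: PE[0][2] → acc 0, east 0, south 0
  cycle 2: PE[0][1] → acc 12, east 2, south 12
  cycle 2: PE[0][2] → acc 18, east 6, south 18
  cycle 3: PE[0][1] → acc 0, east 0, south 0
  cycle 3: PE[0][2] → acc 6, east 2, south 6

PE[0][2].acc = 6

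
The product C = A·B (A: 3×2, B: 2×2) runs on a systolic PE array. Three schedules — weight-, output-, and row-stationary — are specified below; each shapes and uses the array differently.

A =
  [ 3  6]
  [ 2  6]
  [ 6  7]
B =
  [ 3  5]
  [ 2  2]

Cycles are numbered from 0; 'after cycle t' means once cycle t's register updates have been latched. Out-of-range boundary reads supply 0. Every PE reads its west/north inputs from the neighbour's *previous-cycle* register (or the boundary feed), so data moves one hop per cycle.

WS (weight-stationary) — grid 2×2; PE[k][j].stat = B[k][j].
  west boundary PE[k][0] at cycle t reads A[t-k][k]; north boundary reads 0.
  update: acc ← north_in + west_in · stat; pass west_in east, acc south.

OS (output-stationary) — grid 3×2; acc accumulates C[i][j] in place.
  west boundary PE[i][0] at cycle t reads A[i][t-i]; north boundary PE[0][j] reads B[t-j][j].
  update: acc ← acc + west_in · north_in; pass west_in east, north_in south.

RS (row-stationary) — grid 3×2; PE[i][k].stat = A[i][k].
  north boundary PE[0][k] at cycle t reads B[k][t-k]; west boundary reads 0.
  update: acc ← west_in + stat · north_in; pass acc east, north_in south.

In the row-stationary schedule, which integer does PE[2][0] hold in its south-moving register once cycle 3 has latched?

RS 3×2: PE[2][0] cycle-by-cycle (with neighbour feeds):
  @0  [1,0]  acc 0  |  →0  ↓0
  @0  [2,0]  acc 0  |  →0  ↓0
  @1  [1,0]  acc 6  |  →6  ↓3
  @1  [2,0]  acc 0  |  →0  ↓0
  @2  [1,0]  acc 10  |  →10  ↓5
  @2  [2,0]  acc 18  |  →18  ↓3
  @3  [1,0]  acc 0  |  →0  ↓0
  @3  [2,0]  acc 30  |  →30  ↓5

register = 5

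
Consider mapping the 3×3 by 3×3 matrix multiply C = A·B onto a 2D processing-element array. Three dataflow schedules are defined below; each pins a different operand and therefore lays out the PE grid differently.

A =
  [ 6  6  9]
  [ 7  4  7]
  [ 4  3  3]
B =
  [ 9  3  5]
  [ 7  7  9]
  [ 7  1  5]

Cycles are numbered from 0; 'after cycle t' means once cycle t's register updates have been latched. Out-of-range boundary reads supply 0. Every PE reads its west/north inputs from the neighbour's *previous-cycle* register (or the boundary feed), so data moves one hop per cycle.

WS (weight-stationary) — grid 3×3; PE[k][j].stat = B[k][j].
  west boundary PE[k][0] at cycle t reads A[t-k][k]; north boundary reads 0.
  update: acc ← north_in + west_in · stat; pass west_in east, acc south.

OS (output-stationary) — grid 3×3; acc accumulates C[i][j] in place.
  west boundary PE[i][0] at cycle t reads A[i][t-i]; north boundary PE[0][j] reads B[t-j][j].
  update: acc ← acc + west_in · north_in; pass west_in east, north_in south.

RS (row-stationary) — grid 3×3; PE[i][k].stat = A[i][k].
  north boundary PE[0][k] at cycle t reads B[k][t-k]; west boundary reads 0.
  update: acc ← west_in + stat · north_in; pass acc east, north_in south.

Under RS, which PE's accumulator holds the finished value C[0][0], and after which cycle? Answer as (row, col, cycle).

(row, col, cycle) = (0, 2, 2)

RS — PE[0][2] is where C[0][0] collects:
  cycle 0: PE[0][2] → acc 0, east 0, south 0
  cycle 1: PE[0][2] → acc 0, east 0, south 0
  cycle 2: PE[0][2] → acc 159, east 159, south 7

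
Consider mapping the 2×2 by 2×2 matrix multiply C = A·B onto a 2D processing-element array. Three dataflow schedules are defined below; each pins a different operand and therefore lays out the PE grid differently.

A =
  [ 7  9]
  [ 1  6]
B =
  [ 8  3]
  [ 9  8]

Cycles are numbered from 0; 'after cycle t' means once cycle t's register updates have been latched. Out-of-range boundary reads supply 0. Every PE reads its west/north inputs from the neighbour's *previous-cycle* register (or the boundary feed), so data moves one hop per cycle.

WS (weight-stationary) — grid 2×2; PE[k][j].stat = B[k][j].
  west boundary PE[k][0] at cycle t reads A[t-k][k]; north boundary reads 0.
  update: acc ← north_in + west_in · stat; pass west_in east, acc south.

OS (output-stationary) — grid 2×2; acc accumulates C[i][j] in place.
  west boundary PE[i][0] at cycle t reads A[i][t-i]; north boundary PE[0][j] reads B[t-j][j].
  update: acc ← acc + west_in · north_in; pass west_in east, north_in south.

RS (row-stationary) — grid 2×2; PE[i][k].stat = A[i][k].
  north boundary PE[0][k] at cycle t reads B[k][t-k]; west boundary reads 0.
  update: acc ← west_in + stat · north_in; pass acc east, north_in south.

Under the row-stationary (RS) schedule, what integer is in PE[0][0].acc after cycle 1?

PE[0][0].acc = 21

Tracing RS — 2×2 array, target PE[0][0]:
  c0 r0c0: 56 / 56 / 8
  c1 r0c0: 21 / 21 / 3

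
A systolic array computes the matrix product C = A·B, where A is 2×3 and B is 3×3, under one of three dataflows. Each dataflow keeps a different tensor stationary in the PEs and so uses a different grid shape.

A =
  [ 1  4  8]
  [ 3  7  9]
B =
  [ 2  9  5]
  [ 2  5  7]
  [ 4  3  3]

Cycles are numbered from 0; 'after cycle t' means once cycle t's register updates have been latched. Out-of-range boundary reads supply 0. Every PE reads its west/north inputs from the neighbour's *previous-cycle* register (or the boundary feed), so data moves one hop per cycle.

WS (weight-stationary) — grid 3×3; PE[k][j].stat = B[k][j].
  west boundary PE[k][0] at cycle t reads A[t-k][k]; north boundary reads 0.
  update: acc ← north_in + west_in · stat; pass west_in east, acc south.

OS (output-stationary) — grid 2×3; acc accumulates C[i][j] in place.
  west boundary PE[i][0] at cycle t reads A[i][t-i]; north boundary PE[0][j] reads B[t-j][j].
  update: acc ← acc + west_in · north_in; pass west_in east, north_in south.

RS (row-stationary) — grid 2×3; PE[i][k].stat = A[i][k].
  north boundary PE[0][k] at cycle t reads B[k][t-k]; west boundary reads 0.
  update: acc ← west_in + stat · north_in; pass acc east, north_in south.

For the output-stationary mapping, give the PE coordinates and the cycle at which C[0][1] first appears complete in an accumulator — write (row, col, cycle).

(row, col, cycle) = (0, 1, 3)

Under OS, C[0][1] lands at PE[0][1]:
  @0  [0,1]  acc 0  |  →0  ↓0
  @1  [0,1]  acc 9  |  →1  ↓9
  @2  [0,1]  acc 29  |  →4  ↓5
  @3  [0,1]  acc 53  |  →8  ↓3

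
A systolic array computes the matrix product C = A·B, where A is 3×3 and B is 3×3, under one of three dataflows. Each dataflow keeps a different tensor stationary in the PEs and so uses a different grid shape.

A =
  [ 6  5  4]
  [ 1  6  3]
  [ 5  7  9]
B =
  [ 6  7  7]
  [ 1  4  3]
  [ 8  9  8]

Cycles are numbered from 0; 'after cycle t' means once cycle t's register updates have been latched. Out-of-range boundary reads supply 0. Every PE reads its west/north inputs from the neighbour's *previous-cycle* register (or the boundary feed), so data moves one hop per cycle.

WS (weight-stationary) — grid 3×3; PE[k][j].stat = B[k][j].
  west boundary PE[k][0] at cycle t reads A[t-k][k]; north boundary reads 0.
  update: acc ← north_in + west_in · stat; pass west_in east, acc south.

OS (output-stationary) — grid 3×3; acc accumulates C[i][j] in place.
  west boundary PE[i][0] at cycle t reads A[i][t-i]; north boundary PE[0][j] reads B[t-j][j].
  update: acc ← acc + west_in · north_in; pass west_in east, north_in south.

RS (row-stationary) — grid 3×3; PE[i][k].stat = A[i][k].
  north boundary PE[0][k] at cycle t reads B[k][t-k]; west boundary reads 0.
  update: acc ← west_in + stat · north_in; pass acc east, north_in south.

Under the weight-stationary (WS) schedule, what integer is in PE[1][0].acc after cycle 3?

WS (3×3). Following PE[1][0] plus its west/north inputs:
  0: (0,0).acc=36  regs=<6,36>
  0: (1,0).acc=0  regs=<0,0>
  1: (0,0).acc=6  regs=<1,6>
  1: (1,0).acc=41  regs=<5,41>
  2: (0,0).acc=30  regs=<5,30>
  2: (1,0).acc=12  regs=<6,12>
  3: (0,0).acc=0  regs=<0,0>
  3: (1,0).acc=37  regs=<7,37>

PE[1][0].acc = 37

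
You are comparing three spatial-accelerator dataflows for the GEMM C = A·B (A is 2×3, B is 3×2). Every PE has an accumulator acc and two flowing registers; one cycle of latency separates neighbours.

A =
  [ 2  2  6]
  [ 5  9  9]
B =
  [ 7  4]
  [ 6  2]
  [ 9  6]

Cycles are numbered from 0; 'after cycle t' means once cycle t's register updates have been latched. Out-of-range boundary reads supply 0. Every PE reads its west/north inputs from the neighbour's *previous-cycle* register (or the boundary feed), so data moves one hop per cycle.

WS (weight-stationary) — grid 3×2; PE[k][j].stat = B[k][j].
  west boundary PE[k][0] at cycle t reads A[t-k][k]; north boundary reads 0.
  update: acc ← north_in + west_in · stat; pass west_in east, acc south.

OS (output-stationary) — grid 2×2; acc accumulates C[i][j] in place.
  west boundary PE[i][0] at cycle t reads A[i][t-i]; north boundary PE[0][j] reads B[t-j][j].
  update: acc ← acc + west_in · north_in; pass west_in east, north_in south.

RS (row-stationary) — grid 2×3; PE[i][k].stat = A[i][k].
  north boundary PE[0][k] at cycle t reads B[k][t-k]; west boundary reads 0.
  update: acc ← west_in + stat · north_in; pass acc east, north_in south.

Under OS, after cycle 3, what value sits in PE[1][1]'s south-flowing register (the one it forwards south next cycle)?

Tracing OS — 2×2 array, target PE[1][1]:
  step 0 · PE0,1: acc=0; fwd→0 fwd↓0
  step 0 · PE1,0: acc=0; fwd→0 fwd↓0
  step 0 · PE1,1: acc=0; fwd→0 fwd↓0
  step 1 · PE0,1: acc=8; fwd→2 fwd↓4
  step 1 · PE1,0: acc=35; fwd→5 fwd↓7
  step 1 · PE1,1: acc=0; fwd→0 fwd↓0
  step 2 · PE0,1: acc=12; fwd→2 fwd↓2
  step 2 · PE1,0: acc=89; fwd→9 fwd↓6
  step 2 · PE1,1: acc=20; fwd→5 fwd↓4
  step 3 · PE0,1: acc=48; fwd→6 fwd↓6
  step 3 · PE1,0: acc=170; fwd→9 fwd↓9
  step 3 · PE1,1: acc=38; fwd→9 fwd↓2

register = 2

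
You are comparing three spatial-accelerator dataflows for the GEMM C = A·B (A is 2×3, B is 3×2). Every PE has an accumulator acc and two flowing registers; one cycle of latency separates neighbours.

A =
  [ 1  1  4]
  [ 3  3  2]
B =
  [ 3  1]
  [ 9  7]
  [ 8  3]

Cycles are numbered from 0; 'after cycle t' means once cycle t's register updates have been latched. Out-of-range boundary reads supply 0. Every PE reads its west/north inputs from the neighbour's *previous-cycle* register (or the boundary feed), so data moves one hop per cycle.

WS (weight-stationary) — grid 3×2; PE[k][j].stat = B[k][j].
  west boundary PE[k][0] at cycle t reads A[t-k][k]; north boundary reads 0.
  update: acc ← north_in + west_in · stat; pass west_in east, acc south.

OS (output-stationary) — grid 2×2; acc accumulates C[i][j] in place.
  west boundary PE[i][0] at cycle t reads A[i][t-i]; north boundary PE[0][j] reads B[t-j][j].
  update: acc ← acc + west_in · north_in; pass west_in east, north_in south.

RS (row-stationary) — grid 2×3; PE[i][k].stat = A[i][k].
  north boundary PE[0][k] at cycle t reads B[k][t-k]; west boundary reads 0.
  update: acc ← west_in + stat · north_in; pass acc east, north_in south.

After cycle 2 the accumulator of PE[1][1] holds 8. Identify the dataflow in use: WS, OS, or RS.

— WS: 3×2; PE[1][1] trace:
  0: (1,1).acc=0  regs=<0,0>
  1: (1,1).acc=0  regs=<0,0>
  2: (1,1).acc=8  regs=<1,8>
— OS: 2×2; PE[1][1] trace:
  0: (1,1).acc=0  regs=<0,0>
  1: (1,1).acc=0  regs=<0,0>
  2: (1,1).acc=3  regs=<3,1>
— RS: 2×3; PE[1][1] trace:
  0: (1,1).acc=0  regs=<0,0>
  1: (1,1).acc=0  regs=<0,0>
  2: (1,1).acc=36  regs=<36,9>

dataflow = WS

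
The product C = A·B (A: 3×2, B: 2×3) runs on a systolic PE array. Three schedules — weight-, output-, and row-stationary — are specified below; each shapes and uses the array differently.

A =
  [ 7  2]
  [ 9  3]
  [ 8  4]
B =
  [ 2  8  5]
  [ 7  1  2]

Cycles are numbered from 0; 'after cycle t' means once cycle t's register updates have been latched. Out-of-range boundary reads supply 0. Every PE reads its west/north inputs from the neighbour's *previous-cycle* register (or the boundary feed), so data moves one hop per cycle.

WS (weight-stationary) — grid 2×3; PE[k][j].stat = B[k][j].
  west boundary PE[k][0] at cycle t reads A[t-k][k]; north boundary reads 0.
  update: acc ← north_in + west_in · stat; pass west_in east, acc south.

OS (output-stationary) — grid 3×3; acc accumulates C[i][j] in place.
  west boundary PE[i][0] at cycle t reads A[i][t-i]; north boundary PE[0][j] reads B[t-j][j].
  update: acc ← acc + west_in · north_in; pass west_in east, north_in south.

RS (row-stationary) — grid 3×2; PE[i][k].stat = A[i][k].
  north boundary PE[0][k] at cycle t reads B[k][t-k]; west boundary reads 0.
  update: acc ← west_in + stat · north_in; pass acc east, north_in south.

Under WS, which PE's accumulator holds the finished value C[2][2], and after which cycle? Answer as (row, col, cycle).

Under WS, C[2][2] lands at PE[1][2]:
  after 0 — PE[1][2] acc=0, pass-E 0, pass-S 0
  after 1 — PE[1][2] acc=0, pass-E 0, pass-S 0
  after 2 — PE[1][2] acc=0, pass-E 0, pass-S 0
  after 3 — PE[1][2] acc=39, pass-E 2, pass-S 39
  after 4 — PE[1][2] acc=51, pass-E 3, pass-S 51
  after 5 — PE[1][2] acc=48, pass-E 4, pass-S 48

(row, col, cycle) = (1, 2, 5)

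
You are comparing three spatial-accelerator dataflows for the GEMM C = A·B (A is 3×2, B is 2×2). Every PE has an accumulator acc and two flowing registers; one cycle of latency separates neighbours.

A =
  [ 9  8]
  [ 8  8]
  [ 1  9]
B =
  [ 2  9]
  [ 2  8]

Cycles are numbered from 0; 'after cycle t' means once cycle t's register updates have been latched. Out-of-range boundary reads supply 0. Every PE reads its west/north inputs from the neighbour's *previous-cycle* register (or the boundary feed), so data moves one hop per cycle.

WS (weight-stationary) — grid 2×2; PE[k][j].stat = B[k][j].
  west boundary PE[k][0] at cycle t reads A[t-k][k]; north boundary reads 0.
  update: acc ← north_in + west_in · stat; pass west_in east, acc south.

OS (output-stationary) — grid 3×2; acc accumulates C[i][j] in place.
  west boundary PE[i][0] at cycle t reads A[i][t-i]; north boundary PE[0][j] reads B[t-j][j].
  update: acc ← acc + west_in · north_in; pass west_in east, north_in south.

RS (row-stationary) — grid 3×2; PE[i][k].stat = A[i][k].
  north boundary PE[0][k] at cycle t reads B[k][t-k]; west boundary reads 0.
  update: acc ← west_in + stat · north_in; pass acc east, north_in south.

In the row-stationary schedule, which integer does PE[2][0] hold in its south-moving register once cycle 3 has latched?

RS (3×2). Following PE[2][0] plus its west/north inputs:
  0: (1,0).acc=0  regs=<0,0>
  0: (2,0).acc=0  regs=<0,0>
  1: (1,0).acc=16  regs=<16,2>
  1: (2,0).acc=0  regs=<0,0>
  2: (1,0).acc=72  regs=<72,9>
  2: (2,0).acc=2  regs=<2,2>
  3: (1,0).acc=0  regs=<0,0>
  3: (2,0).acc=9  regs=<9,9>

register = 9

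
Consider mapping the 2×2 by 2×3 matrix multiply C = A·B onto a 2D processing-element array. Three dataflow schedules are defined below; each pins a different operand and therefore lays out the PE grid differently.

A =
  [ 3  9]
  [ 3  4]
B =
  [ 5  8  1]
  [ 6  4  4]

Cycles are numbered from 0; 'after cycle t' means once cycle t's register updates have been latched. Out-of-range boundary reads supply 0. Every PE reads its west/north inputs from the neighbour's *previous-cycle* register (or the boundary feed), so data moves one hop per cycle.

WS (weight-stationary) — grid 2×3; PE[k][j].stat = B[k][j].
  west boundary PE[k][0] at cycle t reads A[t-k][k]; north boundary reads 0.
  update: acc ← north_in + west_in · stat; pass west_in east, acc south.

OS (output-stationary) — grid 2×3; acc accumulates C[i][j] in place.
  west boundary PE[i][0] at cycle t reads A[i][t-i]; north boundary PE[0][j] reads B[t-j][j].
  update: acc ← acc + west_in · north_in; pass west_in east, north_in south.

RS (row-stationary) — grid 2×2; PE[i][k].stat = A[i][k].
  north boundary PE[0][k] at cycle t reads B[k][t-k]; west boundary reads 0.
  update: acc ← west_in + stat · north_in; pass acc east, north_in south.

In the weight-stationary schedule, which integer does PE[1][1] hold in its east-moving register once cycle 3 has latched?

register = 4

WS 2×3: PE[1][1] cycle-by-cycle (with neighbour feeds):
  0: (0,1).acc=0  regs=<0,0>
  0: (1,0).acc=0  regs=<0,0>
  0: (1,1).acc=0  regs=<0,0>
  1: (0,1).acc=24  regs=<3,24>
  1: (1,0).acc=69  regs=<9,69>
  1: (1,1).acc=0  regs=<0,0>
  2: (0,1).acc=24  regs=<3,24>
  2: (1,0).acc=39  regs=<4,39>
  2: (1,1).acc=60  regs=<9,60>
  3: (0,1).acc=0  regs=<0,0>
  3: (1,0).acc=0  regs=<0,0>
  3: (1,1).acc=40  regs=<4,40>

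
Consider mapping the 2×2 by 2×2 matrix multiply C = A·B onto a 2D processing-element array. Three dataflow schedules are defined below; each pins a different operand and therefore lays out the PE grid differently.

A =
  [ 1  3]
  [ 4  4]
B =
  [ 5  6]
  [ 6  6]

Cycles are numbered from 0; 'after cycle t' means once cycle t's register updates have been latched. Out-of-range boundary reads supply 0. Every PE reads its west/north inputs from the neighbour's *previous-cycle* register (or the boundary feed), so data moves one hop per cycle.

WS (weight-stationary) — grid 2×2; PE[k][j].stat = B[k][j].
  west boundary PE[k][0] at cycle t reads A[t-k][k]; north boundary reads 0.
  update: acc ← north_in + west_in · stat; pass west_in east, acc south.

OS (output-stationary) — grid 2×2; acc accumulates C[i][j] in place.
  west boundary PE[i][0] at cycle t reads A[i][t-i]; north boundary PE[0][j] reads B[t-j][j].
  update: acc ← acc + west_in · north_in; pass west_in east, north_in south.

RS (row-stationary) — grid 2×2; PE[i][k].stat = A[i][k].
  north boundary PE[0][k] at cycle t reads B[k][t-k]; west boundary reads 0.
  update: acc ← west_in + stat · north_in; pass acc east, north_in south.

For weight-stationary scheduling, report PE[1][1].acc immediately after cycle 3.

WS on a 2×2 grid — tracing PE[1][1] and its feeders:
  t=0 PE[0][1]: acc=0 h=0 v=0
  t=0 PE[1][0]: acc=0 h=0 v=0
  t=0 PE[1][1]: acc=0 h=0 v=0
  t=1 PE[0][1]: acc=6 h=1 v=6
  t=1 PE[1][0]: acc=23 h=3 v=23
  t=1 PE[1][1]: acc=0 h=0 v=0
  t=2 PE[0][1]: acc=24 h=4 v=24
  t=2 PE[1][0]: acc=44 h=4 v=44
  t=2 PE[1][1]: acc=24 h=3 v=24
  t=3 PE[0][1]: acc=0 h=0 v=0
  t=3 PE[1][0]: acc=0 h=0 v=0
  t=3 PE[1][1]: acc=48 h=4 v=48

PE[1][1].acc = 48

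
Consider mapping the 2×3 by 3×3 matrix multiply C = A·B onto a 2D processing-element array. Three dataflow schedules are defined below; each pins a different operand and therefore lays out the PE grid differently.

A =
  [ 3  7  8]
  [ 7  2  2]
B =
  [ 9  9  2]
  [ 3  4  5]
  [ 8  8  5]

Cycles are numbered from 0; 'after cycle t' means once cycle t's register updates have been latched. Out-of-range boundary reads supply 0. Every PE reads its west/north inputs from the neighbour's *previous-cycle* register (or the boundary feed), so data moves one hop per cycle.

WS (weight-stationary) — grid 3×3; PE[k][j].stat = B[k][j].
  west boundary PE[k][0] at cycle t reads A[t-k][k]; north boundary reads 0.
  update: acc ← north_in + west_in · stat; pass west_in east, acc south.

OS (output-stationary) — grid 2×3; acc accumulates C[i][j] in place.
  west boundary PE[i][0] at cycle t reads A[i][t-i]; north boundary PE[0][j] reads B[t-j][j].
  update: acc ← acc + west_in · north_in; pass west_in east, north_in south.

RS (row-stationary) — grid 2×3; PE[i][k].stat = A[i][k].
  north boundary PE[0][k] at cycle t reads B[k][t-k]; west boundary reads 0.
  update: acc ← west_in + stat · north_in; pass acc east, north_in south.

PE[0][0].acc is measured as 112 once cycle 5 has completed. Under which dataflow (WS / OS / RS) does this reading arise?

dataflow = OS

WS [3×3] PE[0][0] across cycles:
  c0 r0c0: 27 / 3 / 27
  c1 r0c0: 63 / 7 / 63
  c2 r0c0: 0 / 0 / 0
  c3 r0c0: 0 / 0 / 0
  c4 r0c0: 0 / 0 / 0
  c5 r0c0: 0 / 0 / 0
OS [2×3] PE[0][0] across cycles:
  c0 r0c0: 27 / 3 / 9
  c1 r0c0: 48 / 7 / 3
  c2 r0c0: 112 / 8 / 8
  c3 r0c0: 112 / 0 / 0
  c4 r0c0: 112 / 0 / 0
  c5 r0c0: 112 / 0 / 0
RS [2×3] PE[0][0] across cycles:
  c0 r0c0: 27 / 27 / 9
  c1 r0c0: 27 / 27 / 9
  c2 r0c0: 6 / 6 / 2
  c3 r0c0: 0 / 0 / 0
  c4 r0c0: 0 / 0 / 0
  c5 r0c0: 0 / 0 / 0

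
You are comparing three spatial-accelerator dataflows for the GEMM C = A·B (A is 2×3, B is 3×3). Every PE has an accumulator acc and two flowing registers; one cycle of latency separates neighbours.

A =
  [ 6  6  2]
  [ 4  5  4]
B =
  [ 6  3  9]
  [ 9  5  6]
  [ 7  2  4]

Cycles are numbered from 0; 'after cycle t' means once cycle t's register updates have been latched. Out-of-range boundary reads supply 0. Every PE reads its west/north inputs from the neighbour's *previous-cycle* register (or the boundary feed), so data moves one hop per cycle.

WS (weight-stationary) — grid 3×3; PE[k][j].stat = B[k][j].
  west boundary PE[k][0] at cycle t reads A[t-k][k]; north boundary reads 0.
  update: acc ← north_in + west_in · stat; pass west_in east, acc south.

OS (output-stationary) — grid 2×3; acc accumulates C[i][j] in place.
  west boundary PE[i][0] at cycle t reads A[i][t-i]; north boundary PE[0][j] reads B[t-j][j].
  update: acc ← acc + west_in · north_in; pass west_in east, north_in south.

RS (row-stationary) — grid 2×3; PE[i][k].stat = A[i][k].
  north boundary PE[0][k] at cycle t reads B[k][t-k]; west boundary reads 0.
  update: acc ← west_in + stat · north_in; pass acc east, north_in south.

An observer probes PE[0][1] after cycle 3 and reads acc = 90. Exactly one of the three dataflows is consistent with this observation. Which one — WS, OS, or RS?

dataflow = RS

WS (3×3 grid), PE[0][1]:
  after 0 — PE[0][1] acc=0, pass-E 0, pass-S 0
  after 1 — PE[0][1] acc=18, pass-E 6, pass-S 18
  after 2 — PE[0][1] acc=12, pass-E 4, pass-S 12
  after 3 — PE[0][1] acc=0, pass-E 0, pass-S 0
OS (2×3 grid), PE[0][1]:
  after 0 — PE[0][1] acc=0, pass-E 0, pass-S 0
  after 1 — PE[0][1] acc=18, pass-E 6, pass-S 3
  after 2 — PE[0][1] acc=48, pass-E 6, pass-S 5
  after 3 — PE[0][1] acc=52, pass-E 2, pass-S 2
RS (2×3 grid), PE[0][1]:
  after 0 — PE[0][1] acc=0, pass-E 0, pass-S 0
  after 1 — PE[0][1] acc=90, pass-E 90, pass-S 9
  after 2 — PE[0][1] acc=48, pass-E 48, pass-S 5
  after 3 — PE[0][1] acc=90, pass-E 90, pass-S 6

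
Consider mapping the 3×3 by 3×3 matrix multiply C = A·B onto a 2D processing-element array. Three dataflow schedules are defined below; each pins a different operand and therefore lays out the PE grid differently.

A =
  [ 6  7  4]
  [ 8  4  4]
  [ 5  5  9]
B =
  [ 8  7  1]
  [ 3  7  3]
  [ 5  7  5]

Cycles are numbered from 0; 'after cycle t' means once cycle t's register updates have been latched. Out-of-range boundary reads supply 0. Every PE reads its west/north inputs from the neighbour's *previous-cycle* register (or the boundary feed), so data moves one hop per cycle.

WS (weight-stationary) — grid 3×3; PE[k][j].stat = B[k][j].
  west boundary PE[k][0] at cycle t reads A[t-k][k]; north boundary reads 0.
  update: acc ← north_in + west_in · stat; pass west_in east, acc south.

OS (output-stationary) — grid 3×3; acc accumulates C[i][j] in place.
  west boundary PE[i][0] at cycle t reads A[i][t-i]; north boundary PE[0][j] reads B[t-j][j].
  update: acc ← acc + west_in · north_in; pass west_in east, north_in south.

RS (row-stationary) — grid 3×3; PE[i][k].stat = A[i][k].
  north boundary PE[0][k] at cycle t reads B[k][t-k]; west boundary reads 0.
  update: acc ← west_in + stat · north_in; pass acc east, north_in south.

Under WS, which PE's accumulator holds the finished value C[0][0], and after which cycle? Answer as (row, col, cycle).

WS — PE[2][0] is where C[0][0] collects:
  t=0 PE[2][0]: acc=0 h=0 v=0
  t=1 PE[2][0]: acc=0 h=0 v=0
  t=2 PE[2][0]: acc=89 h=4 v=89

(row, col, cycle) = (2, 0, 2)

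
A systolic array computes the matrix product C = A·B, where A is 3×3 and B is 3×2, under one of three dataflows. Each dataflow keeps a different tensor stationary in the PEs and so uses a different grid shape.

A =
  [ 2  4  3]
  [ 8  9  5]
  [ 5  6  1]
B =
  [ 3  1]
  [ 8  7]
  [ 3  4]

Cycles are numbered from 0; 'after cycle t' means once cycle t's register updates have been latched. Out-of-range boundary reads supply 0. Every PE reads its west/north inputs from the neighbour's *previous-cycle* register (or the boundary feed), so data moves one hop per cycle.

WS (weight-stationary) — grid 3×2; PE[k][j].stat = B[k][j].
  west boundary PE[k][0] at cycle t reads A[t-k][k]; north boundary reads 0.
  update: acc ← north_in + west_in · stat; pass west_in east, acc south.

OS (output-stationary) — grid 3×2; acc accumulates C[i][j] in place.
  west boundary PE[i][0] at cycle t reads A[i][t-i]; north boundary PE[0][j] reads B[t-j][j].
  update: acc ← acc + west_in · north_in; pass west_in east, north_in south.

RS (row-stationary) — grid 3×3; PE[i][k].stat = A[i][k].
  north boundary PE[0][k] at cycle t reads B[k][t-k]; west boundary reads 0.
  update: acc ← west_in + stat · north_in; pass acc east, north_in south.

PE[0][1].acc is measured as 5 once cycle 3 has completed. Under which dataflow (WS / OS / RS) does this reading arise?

dataflow = WS

WS [3×2] PE[0][1] across cycles:
  @0  [0,1]  acc 0  |  →0  ↓0
  @1  [0,1]  acc 2  |  →2  ↓2
  @2  [0,1]  acc 8  |  →8  ↓8
  @3  [0,1]  acc 5  |  →5  ↓5
OS [3×2] PE[0][1] across cycles:
  @0  [0,1]  acc 0  |  →0  ↓0
  @1  [0,1]  acc 2  |  →2  ↓1
  @2  [0,1]  acc 30  |  →4  ↓7
  @3  [0,1]  acc 42  |  →3  ↓4
RS [3×3] PE[0][1] across cycles:
  @0  [0,1]  acc 0  |  →0  ↓0
  @1  [0,1]  acc 38  |  →38  ↓8
  @2  [0,1]  acc 30  |  →30  ↓7
  @3  [0,1]  acc 0  |  →0  ↓0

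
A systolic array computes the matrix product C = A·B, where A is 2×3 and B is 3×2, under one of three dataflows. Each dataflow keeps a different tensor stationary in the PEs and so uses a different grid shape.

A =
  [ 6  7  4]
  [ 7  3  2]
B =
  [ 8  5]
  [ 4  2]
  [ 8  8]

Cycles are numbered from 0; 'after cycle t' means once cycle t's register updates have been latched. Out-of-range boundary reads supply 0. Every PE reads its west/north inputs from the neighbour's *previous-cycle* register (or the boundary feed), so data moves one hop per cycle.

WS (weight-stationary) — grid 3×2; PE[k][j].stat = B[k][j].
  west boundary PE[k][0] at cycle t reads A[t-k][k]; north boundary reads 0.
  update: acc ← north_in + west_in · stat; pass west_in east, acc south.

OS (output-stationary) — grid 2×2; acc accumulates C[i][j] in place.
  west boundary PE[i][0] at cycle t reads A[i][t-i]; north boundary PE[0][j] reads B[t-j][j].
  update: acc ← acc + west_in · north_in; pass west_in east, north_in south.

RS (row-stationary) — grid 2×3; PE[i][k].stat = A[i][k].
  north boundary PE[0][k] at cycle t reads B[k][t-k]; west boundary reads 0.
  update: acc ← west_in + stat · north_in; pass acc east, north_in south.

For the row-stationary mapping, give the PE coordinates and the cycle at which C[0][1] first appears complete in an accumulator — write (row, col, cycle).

Under RS, C[0][1] lands at PE[0][2]:
  c0 r0c2: 0 / 0 / 0
  c1 r0c2: 0 / 0 / 0
  c2 r0c2: 108 / 108 / 8
  c3 r0c2: 76 / 76 / 8

(row, col, cycle) = (0, 2, 3)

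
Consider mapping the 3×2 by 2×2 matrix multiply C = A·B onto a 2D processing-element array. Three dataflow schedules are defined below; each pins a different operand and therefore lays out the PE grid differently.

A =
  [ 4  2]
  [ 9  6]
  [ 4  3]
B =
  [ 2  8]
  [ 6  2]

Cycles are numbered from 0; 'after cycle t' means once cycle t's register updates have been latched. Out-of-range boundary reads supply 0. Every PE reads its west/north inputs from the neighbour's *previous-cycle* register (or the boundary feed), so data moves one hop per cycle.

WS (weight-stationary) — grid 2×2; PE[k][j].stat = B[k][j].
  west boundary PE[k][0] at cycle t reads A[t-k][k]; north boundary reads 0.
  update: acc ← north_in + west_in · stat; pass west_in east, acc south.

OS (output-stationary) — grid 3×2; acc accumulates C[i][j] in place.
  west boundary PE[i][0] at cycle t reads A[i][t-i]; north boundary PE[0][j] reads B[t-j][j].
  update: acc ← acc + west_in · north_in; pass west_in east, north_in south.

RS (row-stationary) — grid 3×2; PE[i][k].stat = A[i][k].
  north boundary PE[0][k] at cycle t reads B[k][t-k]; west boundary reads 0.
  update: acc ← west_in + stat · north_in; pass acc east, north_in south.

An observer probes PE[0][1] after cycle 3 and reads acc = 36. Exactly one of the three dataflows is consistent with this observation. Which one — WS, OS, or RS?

— WS: 2×2; PE[0][1] trace:
  c0 r0c1: 0 / 0 / 0
  c1 r0c1: 32 / 4 / 32
  c2 r0c1: 72 / 9 / 72
  c3 r0c1: 32 / 4 / 32
— OS: 3×2; PE[0][1] trace:
  c0 r0c1: 0 / 0 / 0
  c1 r0c1: 32 / 4 / 8
  c2 r0c1: 36 / 2 / 2
  c3 r0c1: 36 / 0 / 0
— RS: 3×2; PE[0][1] trace:
  c0 r0c1: 0 / 0 / 0
  c1 r0c1: 20 / 20 / 6
  c2 r0c1: 36 / 36 / 2
  c3 r0c1: 0 / 0 / 0

dataflow = OS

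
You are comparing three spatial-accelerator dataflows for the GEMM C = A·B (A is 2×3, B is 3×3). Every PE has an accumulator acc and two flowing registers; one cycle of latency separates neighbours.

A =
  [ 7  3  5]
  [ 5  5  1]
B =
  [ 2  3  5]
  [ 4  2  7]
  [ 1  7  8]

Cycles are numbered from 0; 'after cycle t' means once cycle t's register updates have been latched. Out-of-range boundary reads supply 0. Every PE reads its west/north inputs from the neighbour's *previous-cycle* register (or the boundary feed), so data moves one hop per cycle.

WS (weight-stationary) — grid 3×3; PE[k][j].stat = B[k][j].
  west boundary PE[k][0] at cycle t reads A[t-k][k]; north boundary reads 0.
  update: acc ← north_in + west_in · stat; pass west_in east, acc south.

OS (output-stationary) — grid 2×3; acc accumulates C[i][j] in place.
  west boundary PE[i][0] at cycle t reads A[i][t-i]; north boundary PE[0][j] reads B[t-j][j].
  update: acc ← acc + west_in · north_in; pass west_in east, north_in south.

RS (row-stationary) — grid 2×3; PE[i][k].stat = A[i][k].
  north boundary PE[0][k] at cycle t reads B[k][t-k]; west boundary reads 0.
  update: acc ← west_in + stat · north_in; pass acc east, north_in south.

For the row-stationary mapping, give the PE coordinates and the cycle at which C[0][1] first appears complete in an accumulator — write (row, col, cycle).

RS — PE[0][2] is where C[0][1] collects:
  after 0 — PE[0][2] acc=0, pass-E 0, pass-S 0
  after 1 — PE[0][2] acc=0, pass-E 0, pass-S 0
  after 2 — PE[0][2] acc=31, pass-E 31, pass-S 1
  after 3 — PE[0][2] acc=62, pass-E 62, pass-S 7

(row, col, cycle) = (0, 2, 3)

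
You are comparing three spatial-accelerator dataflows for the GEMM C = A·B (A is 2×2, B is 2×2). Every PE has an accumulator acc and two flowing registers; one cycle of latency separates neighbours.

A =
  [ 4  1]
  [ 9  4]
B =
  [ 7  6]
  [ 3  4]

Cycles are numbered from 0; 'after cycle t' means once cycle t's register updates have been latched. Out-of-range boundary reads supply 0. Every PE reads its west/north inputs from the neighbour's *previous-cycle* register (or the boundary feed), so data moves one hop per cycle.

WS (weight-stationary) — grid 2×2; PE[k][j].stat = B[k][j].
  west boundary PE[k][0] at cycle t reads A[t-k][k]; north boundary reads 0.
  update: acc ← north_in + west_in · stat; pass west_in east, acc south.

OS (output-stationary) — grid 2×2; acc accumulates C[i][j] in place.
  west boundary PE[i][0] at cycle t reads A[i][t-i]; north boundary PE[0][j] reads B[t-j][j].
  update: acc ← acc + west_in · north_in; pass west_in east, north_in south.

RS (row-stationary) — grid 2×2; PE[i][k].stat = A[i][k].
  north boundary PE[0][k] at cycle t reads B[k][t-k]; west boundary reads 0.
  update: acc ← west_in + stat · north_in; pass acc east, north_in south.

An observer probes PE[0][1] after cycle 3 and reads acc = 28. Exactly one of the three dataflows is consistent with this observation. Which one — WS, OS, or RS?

WS [2×2] PE[0][1] across cycles:
  c0 r0c1: 0 / 0 / 0
  c1 r0c1: 24 / 4 / 24
  c2 r0c1: 54 / 9 / 54
  c3 r0c1: 0 / 0 / 0
OS [2×2] PE[0][1] across cycles:
  c0 r0c1: 0 / 0 / 0
  c1 r0c1: 24 / 4 / 6
  c2 r0c1: 28 / 1 / 4
  c3 r0c1: 28 / 0 / 0
RS [2×2] PE[0][1] across cycles:
  c0 r0c1: 0 / 0 / 0
  c1 r0c1: 31 / 31 / 3
  c2 r0c1: 28 / 28 / 4
  c3 r0c1: 0 / 0 / 0

dataflow = OS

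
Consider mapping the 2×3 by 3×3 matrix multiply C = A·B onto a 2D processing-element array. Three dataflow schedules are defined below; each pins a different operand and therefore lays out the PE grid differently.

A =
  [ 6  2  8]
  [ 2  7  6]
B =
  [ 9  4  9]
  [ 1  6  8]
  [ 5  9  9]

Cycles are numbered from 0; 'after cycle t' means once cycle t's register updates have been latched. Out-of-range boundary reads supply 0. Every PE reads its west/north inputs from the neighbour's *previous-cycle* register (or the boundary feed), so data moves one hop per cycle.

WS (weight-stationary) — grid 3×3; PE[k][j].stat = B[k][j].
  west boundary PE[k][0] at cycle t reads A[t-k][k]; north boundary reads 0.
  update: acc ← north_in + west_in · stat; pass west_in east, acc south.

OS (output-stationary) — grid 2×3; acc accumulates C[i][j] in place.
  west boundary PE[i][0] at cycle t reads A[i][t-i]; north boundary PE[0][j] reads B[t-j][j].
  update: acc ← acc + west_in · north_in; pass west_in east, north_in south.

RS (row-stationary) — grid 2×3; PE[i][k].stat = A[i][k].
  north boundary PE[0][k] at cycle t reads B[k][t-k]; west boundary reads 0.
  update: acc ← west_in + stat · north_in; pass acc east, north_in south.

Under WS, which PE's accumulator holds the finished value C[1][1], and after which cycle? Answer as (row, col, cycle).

WS: C[1][1] accumulates in PE[2][1]:
  t=0 PE[2][1]: acc=0 h=0 v=0
  t=1 PE[2][1]: acc=0 h=0 v=0
  t=2 PE[2][1]: acc=0 h=0 v=0
  t=3 PE[2][1]: acc=108 h=8 v=108
  t=4 PE[2][1]: acc=104 h=6 v=104

(row, col, cycle) = (2, 1, 4)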